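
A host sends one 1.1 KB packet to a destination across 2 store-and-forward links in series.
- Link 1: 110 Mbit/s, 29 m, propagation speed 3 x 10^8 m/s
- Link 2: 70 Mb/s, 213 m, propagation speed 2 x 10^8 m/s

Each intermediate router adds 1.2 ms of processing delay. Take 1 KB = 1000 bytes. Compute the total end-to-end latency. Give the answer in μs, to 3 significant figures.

L = 8800 bits.
Transmission delays (L/R per hop): 80, 125.714 μs; sum = 205.714 μs.
Propagation delays (d/s per hop): 0.0966667, 1.065 μs; sum = 1.16167 μs.
Processing at 1 router(s): 1 × 1.2 ms = 1200 μs.
End-to-end = 1410 μs.

1410 μs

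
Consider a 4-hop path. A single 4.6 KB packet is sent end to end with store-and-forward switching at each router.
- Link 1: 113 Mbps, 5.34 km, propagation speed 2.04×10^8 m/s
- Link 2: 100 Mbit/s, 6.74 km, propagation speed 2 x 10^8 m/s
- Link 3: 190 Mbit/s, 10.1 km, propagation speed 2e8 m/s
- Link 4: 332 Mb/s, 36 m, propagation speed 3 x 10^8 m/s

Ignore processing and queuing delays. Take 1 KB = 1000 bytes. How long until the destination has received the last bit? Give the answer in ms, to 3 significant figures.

L = 36800 bits.
Transmission delays (L/R per hop): 0.325664, 0.368, 0.193684, 0.110843 ms; sum = 0.998191 ms.
Propagation delays (d/s per hop): 0.0261765, 0.0337, 0.0505, 0.00012 ms; sum = 0.110496 ms.
End-to-end = 1.11 ms.

1.11 ms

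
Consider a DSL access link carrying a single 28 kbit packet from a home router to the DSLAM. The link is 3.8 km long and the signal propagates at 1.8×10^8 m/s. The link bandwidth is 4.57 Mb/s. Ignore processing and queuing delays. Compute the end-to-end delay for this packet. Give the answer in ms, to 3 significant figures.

L = 28000 bits.
Transmission delay = L/R = 28000 / 4570000 = 6.12691 ms.
Propagation delay = d/s = 3800 m / 180000000 m/s = 0.0211111 ms.
Total = 6.15 ms.

6.15 ms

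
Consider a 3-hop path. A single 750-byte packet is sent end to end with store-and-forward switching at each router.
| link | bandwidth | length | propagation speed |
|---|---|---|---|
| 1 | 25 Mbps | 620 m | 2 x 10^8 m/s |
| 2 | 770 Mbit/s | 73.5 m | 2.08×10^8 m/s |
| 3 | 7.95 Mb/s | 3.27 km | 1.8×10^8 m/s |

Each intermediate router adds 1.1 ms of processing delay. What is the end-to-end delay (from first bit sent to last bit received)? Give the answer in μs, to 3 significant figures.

3220 μs

L = 750 × 8 = 6000 bits.
Transmission delays (L/R per hop): 240, 7.79221, 754.717 μs; sum = 1002.51 μs.
Propagation delays (d/s per hop): 3.1, 0.353365, 18.1667 μs; sum = 21.62 μs.
Processing at 2 router(s): 2 × 1.1 ms = 2200 μs.
End-to-end = 3220 μs.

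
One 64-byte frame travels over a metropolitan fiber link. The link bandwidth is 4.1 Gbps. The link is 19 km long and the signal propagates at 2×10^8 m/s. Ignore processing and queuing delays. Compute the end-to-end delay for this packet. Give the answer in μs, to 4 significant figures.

95.12 μs

L = 64 × 8 = 512 bits.
Transmission delay = L/R = 512 / 4.1e+09 = 0.124878 μs.
Propagation delay = d/s = 19000 m / 200000000 m/s = 95 μs.
Total = 95.12 μs.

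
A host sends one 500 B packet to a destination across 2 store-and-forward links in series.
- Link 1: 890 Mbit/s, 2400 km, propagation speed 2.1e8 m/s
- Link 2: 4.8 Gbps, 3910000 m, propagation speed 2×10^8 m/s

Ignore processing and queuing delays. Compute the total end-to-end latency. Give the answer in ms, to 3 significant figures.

L = 500 × 8 = 4000 bits.
Transmission delays (L/R per hop): 0.00449438, 0.000833333 ms; sum = 0.00532772 ms.
Propagation delays (d/s per hop): 11.4286, 19.55 ms; sum = 30.9786 ms.
End-to-end = 31.0 ms.

31.0 ms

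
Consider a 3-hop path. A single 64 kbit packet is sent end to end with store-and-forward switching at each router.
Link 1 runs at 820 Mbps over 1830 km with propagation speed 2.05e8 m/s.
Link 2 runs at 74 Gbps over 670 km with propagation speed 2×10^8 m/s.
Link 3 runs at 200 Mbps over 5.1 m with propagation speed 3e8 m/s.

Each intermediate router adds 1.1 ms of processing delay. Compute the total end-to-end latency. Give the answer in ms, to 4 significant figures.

14.88 ms

L = 64000 bits.
Transmission delays (L/R per hop): 0.0780488, 0.000864865, 0.32 ms; sum = 0.398914 ms.
Propagation delays (d/s per hop): 8.92683, 3.35, 1.7e-05 ms; sum = 12.2768 ms.
Processing at 2 router(s): 2 × 1.1 ms = 2.2 ms.
End-to-end = 14.88 ms.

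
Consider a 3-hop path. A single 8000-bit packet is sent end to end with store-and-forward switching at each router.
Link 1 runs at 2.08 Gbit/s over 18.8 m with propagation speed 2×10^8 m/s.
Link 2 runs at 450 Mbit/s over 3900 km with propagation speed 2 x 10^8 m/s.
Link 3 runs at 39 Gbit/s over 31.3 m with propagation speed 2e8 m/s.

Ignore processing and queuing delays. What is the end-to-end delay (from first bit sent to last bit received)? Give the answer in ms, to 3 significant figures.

19.5 ms

Transmission delays (L/R per hop): 0.00384615, 0.0177778, 0.000205128 ms; sum = 0.0218291 ms.
Propagation delays (d/s per hop): 9.4e-05, 19.5, 0.0001565 ms; sum = 19.5003 ms.
End-to-end = 19.5 ms.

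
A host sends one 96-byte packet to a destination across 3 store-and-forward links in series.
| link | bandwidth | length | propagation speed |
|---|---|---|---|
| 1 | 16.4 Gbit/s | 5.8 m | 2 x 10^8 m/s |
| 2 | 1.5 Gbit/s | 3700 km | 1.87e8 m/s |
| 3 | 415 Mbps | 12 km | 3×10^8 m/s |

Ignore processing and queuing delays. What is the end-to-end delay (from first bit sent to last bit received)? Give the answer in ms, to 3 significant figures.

L = 96 × 8 = 768 bits.
Transmission delays (L/R per hop): 4.68293e-05, 0.000512, 0.0018506 ms; sum = 0.00240943 ms.
Propagation delays (d/s per hop): 2.9e-05, 19.7861, 0.04 ms; sum = 19.8261 ms.
End-to-end = 19.8 ms.

19.8 ms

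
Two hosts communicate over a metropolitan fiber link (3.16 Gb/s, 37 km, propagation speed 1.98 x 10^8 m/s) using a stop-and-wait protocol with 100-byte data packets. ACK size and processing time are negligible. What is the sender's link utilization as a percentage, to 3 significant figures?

t_tx = L/R = 800/3160000000 = 2.53165e-07 s.
t_prop = 37000/198000000 = 0.000186869 s; RTT = 0.000373737 s.
Cycle = t_tx + RTT = 0.000373991 s.
Utilization = t_tx / cycle = 2.53165e-07/0.000373991 = 0.0677 %.

0.0677 %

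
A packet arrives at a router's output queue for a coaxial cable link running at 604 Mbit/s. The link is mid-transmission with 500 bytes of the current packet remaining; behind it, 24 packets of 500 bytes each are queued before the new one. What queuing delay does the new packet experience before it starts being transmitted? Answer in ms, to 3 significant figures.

0.166 ms

Each queued packet: L/R = 4000/604000000 = 0.00662252 ms.
24 queued → 0.15894 ms.
Plus remaining 4000 bits of current packet: 0.00662252 ms.
Queuing delay = 0.166 ms.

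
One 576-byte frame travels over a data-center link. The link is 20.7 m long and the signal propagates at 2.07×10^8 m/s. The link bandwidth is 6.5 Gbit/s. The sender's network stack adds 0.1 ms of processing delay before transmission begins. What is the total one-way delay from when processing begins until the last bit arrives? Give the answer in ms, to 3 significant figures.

0.101 ms

L = 576 × 8 = 4608 bits.
Transmission delay = L/R = 4608 / 6500000000 = 0.000708923 ms.
Propagation delay = d/s = 20.7 m / 2.07e+08 m/s = 0.0001 ms.
Plus processing delay 0.1 ms = 0.1 ms.
Total = 0.101 ms.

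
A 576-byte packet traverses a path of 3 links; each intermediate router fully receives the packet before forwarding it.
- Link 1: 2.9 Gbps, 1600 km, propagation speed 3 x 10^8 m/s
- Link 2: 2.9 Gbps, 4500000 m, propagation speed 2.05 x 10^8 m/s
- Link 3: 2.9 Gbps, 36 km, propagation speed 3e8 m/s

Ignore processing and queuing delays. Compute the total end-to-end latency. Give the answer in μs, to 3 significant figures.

L = 576 × 8 = 4608 bits.
Transmission delay per hop = L/R = 4608/2900000000 = 1.58897 μs; 3 hops → 4.7669 μs.
Propagation delays (d/s per hop): 5333.33, 21951.2, 120 μs; sum = 27404.6 μs.
End-to-end = 27400 μs.

27400 μs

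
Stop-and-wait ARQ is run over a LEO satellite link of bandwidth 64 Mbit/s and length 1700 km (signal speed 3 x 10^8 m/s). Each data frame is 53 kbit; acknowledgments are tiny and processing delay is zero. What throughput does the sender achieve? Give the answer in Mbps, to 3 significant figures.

4.36 Mbps

t_tx = L/R = 53000/64000000 = 0.000828125 s.
t_prop = 1700000/300000000 = 0.00566667 s; RTT = 0.0113333 s.
Cycle = t_tx + RTT = 0.0121615 s.
Throughput = L / cycle = 53000 / 0.0121615 = 4.36 Mbps.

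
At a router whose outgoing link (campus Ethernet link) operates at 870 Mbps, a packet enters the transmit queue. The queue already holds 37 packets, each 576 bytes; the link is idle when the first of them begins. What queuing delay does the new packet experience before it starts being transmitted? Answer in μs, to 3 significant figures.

Each queued packet: L/R = 4608/870000000 = 5.29655 μs.
37 queued → 195.972 μs.
Queuing delay = 196 μs.

196 μs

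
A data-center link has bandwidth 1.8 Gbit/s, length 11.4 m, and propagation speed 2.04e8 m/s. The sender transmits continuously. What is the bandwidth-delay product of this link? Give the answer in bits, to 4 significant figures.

100.6 bits

Propagation delay = 11.4 / 204000000 = 5.58824e-08 s.
BDP = R × t_prop = 1800000000 × 5.58824e-08 = 100.588 bits.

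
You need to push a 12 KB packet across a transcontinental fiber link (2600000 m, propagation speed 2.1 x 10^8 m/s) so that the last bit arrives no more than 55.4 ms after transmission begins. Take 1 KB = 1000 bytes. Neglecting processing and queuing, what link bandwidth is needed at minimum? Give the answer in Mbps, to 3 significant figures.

L = 96000 bits.
Propagation delay = 2600000 / 210000000 = 12.381 ms.
Transmission budget = 55.4 − 12.381 = 43.019 ms.
R ≥ L / t_tx = 96000 bits / 0.043019 s = 2.23 Mbps.

2.23 Mbps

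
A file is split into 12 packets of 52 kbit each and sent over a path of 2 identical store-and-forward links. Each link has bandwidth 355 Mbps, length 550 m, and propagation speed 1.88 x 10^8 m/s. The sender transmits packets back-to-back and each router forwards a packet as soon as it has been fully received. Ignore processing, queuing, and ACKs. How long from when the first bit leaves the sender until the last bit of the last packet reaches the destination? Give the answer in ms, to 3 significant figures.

Per-hop transmission t_tx = L/R = 52000/355000000 = 0.146479 ms.
Per-hop propagation t_prop = 550/188000000 = 0.00292553 ms.
Pipeline fill: first packet needs 2·t_tx to clear all hops; remaining 11 packets each add one t_tx.
Total = (2+12-1)·t_tx + 2·t_prop = 13·0.146479 + 2·0.00292553 = 1.91 ms.

1.91 ms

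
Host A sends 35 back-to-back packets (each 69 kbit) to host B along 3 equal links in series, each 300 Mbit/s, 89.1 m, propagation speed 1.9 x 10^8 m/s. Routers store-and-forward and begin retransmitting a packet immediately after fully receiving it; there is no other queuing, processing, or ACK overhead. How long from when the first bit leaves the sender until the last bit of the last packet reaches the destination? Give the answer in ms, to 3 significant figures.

8.51 ms

Per-hop transmission t_tx = L/R = 69000/300000000 = 0.23 ms.
Per-hop propagation t_prop = 89.1/190000000 = 0.000468947 ms.
Pipeline fill: first packet needs 3·t_tx to clear all hops; remaining 34 packets each add one t_tx.
Total = (3+35-1)·t_tx + 3·t_prop = 37·0.23 + 3·0.000468947 = 8.51 ms.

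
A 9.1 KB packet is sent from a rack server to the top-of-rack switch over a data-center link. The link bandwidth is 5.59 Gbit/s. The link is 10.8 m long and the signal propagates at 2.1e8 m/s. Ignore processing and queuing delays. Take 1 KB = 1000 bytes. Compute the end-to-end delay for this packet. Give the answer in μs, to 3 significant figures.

13.1 μs

L = 72800 bits.
Transmission delay = L/R = 72800 / 5590000000 = 13.0233 μs.
Propagation delay = d/s = 10.8 m / 210000000 m/s = 0.0514286 μs.
Total = 13.1 μs.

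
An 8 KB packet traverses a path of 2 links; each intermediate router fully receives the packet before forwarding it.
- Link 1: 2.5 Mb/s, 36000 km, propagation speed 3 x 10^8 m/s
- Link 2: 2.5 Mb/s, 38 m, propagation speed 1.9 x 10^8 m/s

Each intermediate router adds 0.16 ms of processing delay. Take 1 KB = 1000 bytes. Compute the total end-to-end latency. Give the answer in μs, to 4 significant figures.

L = 64000 bits.
Transmission delay per hop = L/R = 64000/2500000 = 25600 μs; 2 hops → 51200 μs.
Propagation delays (d/s per hop): 120000, 0.2 μs; sum = 120000 μs.
Processing at 1 router(s): 1 × 0.16 ms = 160 μs.
End-to-end = 171400 μs.

171400 μs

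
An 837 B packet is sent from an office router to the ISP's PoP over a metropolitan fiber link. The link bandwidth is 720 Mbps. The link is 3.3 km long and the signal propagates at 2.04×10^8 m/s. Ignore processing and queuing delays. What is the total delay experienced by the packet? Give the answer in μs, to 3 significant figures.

25.5 μs

L = 837 × 8 = 6696 bits.
Transmission delay = L/R = 6696 / 720000000 = 9.3 μs.
Propagation delay = d/s = 3300 m / 204000000 m/s = 16.1765 μs.
Total = 25.5 μs.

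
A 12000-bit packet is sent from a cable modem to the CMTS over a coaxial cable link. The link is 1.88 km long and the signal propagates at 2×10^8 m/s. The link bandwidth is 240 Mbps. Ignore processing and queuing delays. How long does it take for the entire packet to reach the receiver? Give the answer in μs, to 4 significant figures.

Transmission delay = L/R = 12000 / 240000000 = 50 μs.
Propagation delay = d/s = 1880 m / 200000000 m/s = 9.4 μs.
Total = 59.40 μs.

59.40 μs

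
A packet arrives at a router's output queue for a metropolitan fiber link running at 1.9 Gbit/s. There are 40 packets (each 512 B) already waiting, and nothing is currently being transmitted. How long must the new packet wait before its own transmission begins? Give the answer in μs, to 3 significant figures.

Each queued packet: L/R = 4096/1900000000 = 2.15579 μs.
40 queued → 86.2316 μs.
Queuing delay = 86.2 μs.

86.2 μs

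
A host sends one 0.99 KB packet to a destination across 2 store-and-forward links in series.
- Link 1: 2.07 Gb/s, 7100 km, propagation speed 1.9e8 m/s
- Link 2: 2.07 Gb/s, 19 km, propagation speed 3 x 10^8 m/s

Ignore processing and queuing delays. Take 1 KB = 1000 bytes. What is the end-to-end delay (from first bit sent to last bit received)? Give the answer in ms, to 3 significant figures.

37.4 ms

L = 7920 bits.
Transmission delay per hop = L/R = 7920/2.07e+09 = 0.00382609 ms; 2 hops → 0.00765217 ms.
Propagation delays (d/s per hop): 37.3684, 0.0633333 ms; sum = 37.4318 ms.
End-to-end = 37.4 ms.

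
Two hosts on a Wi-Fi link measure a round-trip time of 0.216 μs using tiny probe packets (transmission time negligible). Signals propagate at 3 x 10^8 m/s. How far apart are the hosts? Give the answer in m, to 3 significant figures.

32.4 m

One-way propagation = RTT/2 = 0.108 μs.
d = s × t = 300000000 × 1.08e-07 = 32.4 m.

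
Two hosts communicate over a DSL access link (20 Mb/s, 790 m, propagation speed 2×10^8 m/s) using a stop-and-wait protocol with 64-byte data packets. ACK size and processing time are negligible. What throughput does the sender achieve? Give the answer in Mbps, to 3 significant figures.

15.3 Mbps

t_tx = L/R = 512/20000000 = 2.56e-05 s.
t_prop = 790/200000000 = 3.95e-06 s; RTT = 7.9e-06 s.
Cycle = t_tx + RTT = 3.35e-05 s.
Throughput = L / cycle = 512 / 3.35e-05 = 15.3 Mbps.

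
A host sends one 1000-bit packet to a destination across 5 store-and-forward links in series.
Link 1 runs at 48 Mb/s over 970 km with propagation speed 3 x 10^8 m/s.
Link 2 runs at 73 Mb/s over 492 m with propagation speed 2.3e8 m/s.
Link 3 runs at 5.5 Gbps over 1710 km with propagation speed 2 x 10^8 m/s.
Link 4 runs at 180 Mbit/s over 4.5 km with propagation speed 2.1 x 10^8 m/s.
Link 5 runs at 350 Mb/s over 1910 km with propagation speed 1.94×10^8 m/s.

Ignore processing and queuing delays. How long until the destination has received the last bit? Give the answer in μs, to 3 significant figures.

Transmission delays (L/R per hop): 20.8333, 13.6986, 0.181818, 5.55556, 2.85714 μs; sum = 43.1265 μs.
Propagation delays (d/s per hop): 3233.33, 2.13913, 8550, 21.4286, 9845.36 μs; sum = 21652.3 μs.
End-to-end = 21700 μs.

21700 μs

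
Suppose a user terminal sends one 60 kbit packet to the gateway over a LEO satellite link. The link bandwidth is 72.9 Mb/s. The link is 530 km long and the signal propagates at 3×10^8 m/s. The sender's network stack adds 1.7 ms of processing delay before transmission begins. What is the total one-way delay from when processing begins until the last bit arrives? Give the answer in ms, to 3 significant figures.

L = 60000 bits.
Transmission delay = L/R = 60000 / 72900000 = 0.823045 ms.
Propagation delay = d/s = 530000 m / 300000000 m/s = 1.76667 ms.
Plus processing delay 1.7 ms = 1.7 ms.
Total = 4.29 ms.

4.29 ms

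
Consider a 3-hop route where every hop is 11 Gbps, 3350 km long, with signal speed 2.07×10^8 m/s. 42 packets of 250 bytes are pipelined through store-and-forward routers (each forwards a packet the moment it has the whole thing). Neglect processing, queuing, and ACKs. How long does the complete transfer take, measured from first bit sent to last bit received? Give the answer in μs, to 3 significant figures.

48600 μs

Per-hop transmission t_tx = L/R = 2000/11000000000 = 0.181818 μs.
Per-hop propagation t_prop = 3350000/2.07e+08 = 16183.6 μs.
Pipeline fill: first packet needs 3·t_tx to clear all hops; remaining 41 packets each add one t_tx.
Total = (3+42-1)·t_tx + 3·t_prop = 44·0.181818 + 3·16183.6 = 48600 μs.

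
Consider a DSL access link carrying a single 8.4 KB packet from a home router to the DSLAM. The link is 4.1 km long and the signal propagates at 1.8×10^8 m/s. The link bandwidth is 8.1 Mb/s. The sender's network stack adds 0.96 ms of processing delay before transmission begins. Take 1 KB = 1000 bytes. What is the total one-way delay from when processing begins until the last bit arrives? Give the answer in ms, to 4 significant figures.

9.279 ms

L = 67200 bits.
Transmission delay = L/R = 67200 / 8100000 = 8.2963 ms.
Propagation delay = d/s = 4100 m / 180000000 m/s = 0.0227778 ms.
Plus processing delay 0.96 ms = 0.96 ms.
Total = 9.279 ms.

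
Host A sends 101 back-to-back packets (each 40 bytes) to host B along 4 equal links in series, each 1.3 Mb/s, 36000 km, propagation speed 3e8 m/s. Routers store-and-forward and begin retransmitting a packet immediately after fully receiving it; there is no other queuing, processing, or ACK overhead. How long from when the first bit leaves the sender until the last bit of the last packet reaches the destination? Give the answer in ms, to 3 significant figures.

Per-hop transmission t_tx = L/R = 320/1300000 = 0.246154 ms.
Per-hop propagation t_prop = 36000000/300000000 = 120 ms.
Pipeline fill: first packet needs 4·t_tx to clear all hops; remaining 100 packets each add one t_tx.
Total = (4+101-1)·t_tx + 4·t_prop = 104·0.246154 + 4·120 = 506 ms.

506 ms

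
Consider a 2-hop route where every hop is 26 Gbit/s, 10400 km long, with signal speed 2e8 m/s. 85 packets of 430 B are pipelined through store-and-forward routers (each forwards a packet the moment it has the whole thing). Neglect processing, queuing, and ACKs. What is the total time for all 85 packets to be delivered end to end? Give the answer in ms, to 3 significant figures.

Per-hop transmission t_tx = L/R = 3440/26000000000 = 0.000132308 ms.
Per-hop propagation t_prop = 10400000/200000000 = 52 ms.
Pipeline fill: first packet needs 2·t_tx to clear all hops; remaining 84 packets each add one t_tx.
Total = (2+85-1)·t_tx + 2·t_prop = 86·0.000132308 + 2·52 = 104 ms.

104 ms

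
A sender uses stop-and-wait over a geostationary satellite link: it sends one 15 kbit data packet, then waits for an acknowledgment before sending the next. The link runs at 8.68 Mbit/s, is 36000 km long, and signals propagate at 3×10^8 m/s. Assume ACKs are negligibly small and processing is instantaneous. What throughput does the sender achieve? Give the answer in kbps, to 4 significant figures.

t_tx = L/R = 15000/8680000 = 0.00172811 s.
t_prop = 36000000/300000000 = 0.12 s; RTT = 0.24 s.
Cycle = t_tx + RTT = 0.241728 s.
Throughput = L / cycle = 15000 / 0.241728 = 62.05 kbps.

62.05 kbps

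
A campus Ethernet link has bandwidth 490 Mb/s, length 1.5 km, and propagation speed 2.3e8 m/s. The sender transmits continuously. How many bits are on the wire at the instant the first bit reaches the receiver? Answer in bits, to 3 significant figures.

Propagation delay = 1500 / 2.3e+08 = 6.52174e-06 s.
BDP = R × t_prop = 490000000 × 6.52174e-06 = 3195.65 bits.

3200 bits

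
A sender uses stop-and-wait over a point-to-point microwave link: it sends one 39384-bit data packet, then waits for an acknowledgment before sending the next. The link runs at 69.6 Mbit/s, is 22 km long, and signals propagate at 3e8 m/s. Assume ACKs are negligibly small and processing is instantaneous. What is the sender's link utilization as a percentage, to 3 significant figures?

79.4 %

t_tx = L/R = 39384/69600000 = 0.000565862 s.
t_prop = 22000/300000000 = 7.33333e-05 s; RTT = 0.000146667 s.
Cycle = t_tx + RTT = 0.000712529 s.
Utilization = t_tx / cycle = 0.000565862/0.000712529 = 79.4 %.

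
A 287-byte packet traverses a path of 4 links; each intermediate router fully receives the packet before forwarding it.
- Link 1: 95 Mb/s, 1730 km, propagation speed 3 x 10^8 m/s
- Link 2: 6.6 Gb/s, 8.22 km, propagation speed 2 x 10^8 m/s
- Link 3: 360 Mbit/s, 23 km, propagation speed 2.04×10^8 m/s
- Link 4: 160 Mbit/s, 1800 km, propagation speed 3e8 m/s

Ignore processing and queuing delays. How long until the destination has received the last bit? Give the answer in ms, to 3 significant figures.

L = 287 × 8 = 2296 bits.
Transmission delays (L/R per hop): 0.0241684, 0.000347879, 0.00637778, 0.01435 ms; sum = 0.0452441 ms.
Propagation delays (d/s per hop): 5.76667, 0.0411, 0.112745, 6 ms; sum = 11.9205 ms.
End-to-end = 12.0 ms.

12.0 ms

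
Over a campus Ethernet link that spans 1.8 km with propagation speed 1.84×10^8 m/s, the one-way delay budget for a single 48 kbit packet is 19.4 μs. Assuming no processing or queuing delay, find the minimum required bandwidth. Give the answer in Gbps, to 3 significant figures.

4.99 Gbps

Propagation delay = 1800 / 184000000 = 9.78261 μs.
Transmission budget = 19.4 − 9.78261 = 9.61739 μs.
R ≥ L / t_tx = 48000 bits / 9.61739e-06 s = 4.99 Gbps.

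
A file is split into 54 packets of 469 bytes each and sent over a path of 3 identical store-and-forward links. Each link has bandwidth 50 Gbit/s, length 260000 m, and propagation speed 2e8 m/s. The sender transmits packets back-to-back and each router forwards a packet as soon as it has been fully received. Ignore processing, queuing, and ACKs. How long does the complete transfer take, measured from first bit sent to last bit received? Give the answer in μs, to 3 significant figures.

3900 μs

Per-hop transmission t_tx = L/R = 3752/50000000000 = 0.07504 μs.
Per-hop propagation t_prop = 260000/200000000 = 1300 μs.
Pipeline fill: first packet needs 3·t_tx to clear all hops; remaining 53 packets each add one t_tx.
Total = (3+54-1)·t_tx + 3·t_prop = 56·0.07504 + 3·1300 = 3900 μs.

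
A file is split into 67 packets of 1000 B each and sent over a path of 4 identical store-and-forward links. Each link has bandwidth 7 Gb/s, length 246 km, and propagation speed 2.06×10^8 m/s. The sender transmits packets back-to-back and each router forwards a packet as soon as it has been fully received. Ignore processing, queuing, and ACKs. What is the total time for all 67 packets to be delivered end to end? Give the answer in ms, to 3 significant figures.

4.86 ms

Per-hop transmission t_tx = L/R = 8000/7000000000 = 0.00114286 ms.
Per-hop propagation t_prop = 246000/206000000 = 1.19417 ms.
Pipeline fill: first packet needs 4·t_tx to clear all hops; remaining 66 packets each add one t_tx.
Total = (4+67-1)·t_tx + 4·t_prop = 70·0.00114286 + 4·1.19417 = 4.86 ms.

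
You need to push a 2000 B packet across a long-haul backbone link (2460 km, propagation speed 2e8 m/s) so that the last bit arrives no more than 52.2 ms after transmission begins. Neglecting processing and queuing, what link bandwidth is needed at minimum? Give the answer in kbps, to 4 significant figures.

401.0 kbps

L = 16000 bits.
Propagation delay = 2460000 / 200000000 = 12.3 ms.
Transmission budget = 52.2 − 12.3 = 39.9 ms.
R ≥ L / t_tx = 16000 bits / 0.0399 s = 401.0 kbps.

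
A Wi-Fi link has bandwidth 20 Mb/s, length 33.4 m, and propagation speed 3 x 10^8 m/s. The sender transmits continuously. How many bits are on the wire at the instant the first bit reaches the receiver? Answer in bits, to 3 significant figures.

2.23 bits

Propagation delay = 33.4 / 300000000 = 1.11333e-07 s.
BDP = R × t_prop = 20000000 × 1.11333e-07 = 2.22667 bits.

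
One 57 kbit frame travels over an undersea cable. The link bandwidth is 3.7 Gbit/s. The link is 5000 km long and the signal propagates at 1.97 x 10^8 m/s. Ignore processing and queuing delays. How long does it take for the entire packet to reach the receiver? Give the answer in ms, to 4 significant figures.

25.40 ms

L = 57000 bits.
Transmission delay = L/R = 57000 / 3700000000 = 0.0154054 ms.
Propagation delay = d/s = 5000000 m / 197000000 m/s = 25.3807 ms.
Total = 25.40 ms.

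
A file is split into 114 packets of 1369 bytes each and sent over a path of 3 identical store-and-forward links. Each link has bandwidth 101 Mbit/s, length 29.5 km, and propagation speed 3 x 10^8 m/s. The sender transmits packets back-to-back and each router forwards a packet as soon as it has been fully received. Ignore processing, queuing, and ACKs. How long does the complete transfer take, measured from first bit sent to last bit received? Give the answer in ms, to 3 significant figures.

12.9 ms

Per-hop transmission t_tx = L/R = 10952/101000000 = 0.108436 ms.
Per-hop propagation t_prop = 29500/300000000 = 0.0983333 ms.
Pipeline fill: first packet needs 3·t_tx to clear all hops; remaining 113 packets each add one t_tx.
Total = (3+114-1)·t_tx + 3·t_prop = 116·0.108436 + 3·0.0983333 = 12.9 ms.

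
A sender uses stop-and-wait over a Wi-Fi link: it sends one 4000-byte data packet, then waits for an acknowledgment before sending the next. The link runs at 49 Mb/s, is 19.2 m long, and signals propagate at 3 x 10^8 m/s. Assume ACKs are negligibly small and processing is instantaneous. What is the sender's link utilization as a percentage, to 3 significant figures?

100 %

t_tx = L/R = 32000/49000000 = 0.000653061 s.
t_prop = 19.2/300000000 = 6.4e-08 s; RTT = 1.28e-07 s.
Cycle = t_tx + RTT = 0.000653189 s.
Utilization = t_tx / cycle = 0.000653061/0.000653189 = 100 %.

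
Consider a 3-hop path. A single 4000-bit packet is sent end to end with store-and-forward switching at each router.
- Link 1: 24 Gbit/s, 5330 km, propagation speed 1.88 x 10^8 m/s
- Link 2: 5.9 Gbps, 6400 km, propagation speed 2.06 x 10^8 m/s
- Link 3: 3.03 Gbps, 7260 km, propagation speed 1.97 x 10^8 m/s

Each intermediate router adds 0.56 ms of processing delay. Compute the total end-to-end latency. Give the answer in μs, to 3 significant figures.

97400 μs

Transmission delays (L/R per hop): 0.166667, 0.677966, 1.32013 μs; sum = 2.16476 μs.
Propagation delays (d/s per hop): 28351.1, 31068, 36852.8 μs; sum = 96271.8 μs.
Processing at 2 router(s): 2 × 0.56 ms = 1120 μs.
End-to-end = 97400 μs.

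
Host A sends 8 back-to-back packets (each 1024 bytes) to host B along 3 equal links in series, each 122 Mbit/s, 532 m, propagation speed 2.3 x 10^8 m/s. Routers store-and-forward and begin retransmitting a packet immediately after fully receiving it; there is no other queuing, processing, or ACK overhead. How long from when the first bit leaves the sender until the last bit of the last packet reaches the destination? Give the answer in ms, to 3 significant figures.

Per-hop transmission t_tx = L/R = 8192/122000000 = 0.0671475 ms.
Per-hop propagation t_prop = 532/2.3e+08 = 0.00231304 ms.
Pipeline fill: first packet needs 3·t_tx to clear all hops; remaining 7 packets each add one t_tx.
Total = (3+8-1)·t_tx + 3·t_prop = 10·0.0671475 + 3·0.00231304 = 0.678 ms.

0.678 ms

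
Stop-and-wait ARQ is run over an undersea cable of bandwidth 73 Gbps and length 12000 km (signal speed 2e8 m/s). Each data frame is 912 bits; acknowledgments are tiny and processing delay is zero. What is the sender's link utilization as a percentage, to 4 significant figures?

t_tx = L/R = 912/73000000000 = 1.24932e-08 s.
t_prop = 12000000/200000000 = 0.06 s; RTT = 0.12 s.
Cycle = t_tx + RTT = 0.12 s.
Utilization = t_tx / cycle = 1.24932e-08/0.12 = 0.00001041 %.

0.00001041 %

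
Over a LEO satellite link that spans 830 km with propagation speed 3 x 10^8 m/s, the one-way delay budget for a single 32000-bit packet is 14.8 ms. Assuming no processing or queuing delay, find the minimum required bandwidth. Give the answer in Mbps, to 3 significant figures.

Propagation delay = 830000 / 300000000 = 2.76667 ms.
Transmission budget = 14.8 − 2.76667 = 12.0333 ms.
R ≥ L / t_tx = 32000 bits / 0.0120333 s = 2.66 Mbps.

2.66 Mbps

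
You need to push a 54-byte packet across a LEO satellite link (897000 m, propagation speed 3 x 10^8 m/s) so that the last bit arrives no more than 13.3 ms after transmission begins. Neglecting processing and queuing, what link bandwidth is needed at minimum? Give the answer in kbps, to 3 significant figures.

L = 432 bits.
Propagation delay = 897000 / 300000000 = 2.99 ms.
Transmission budget = 13.3 − 2.99 = 10.31 ms.
R ≥ L / t_tx = 432 bits / 0.01031 s = 41.9 kbps.

41.9 kbps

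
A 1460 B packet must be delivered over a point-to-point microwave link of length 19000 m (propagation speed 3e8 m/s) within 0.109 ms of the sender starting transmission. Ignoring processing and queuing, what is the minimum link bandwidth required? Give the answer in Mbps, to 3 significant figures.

L = 11680 bits.
Propagation delay = 19000 / 300000000 = 0.0633333 ms.
Transmission budget = 0.109 − 0.0633333 = 0.0456667 ms.
R ≥ L / t_tx = 11680 bits / 4.56667e-05 s = 256 Mbps.

256 Mbps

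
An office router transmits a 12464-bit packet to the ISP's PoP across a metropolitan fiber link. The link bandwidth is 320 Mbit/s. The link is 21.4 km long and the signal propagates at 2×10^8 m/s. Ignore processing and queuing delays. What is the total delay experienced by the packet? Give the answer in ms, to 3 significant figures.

Transmission delay = L/R = 12464 / 320000000 = 0.03895 ms.
Propagation delay = d/s = 21400 m / 200000000 m/s = 0.107 ms.
Total = 0.146 ms.

0.146 ms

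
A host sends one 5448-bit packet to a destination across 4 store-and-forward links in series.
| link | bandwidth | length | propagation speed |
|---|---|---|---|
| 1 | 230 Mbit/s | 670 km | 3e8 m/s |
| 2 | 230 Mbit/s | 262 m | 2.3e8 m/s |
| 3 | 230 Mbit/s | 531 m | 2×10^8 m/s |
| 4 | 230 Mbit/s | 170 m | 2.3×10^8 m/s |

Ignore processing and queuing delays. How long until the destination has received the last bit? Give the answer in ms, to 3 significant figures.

Transmission delay per hop = L/R = 5448/230000000 = 0.023687 ms; 4 hops → 0.0947478 ms.
Propagation delays (d/s per hop): 2.23333, 0.00113913, 0.002655, 0.00073913 ms; sum = 2.23787 ms.
End-to-end = 2.33 ms.

2.33 ms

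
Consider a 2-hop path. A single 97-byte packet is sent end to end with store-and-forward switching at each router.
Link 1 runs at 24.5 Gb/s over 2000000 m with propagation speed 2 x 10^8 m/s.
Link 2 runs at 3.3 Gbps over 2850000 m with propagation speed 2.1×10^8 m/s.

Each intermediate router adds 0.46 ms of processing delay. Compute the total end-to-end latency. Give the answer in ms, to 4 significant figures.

L = 97 × 8 = 776 bits.
Transmission delays (L/R per hop): 3.16735e-05, 0.000235152 ms; sum = 0.000266825 ms.
Propagation delays (d/s per hop): 10, 13.5714 ms; sum = 23.5714 ms.
Processing at 1 router(s): 1 × 0.46 ms = 0.46 ms.
End-to-end = 24.03 ms.

24.03 ms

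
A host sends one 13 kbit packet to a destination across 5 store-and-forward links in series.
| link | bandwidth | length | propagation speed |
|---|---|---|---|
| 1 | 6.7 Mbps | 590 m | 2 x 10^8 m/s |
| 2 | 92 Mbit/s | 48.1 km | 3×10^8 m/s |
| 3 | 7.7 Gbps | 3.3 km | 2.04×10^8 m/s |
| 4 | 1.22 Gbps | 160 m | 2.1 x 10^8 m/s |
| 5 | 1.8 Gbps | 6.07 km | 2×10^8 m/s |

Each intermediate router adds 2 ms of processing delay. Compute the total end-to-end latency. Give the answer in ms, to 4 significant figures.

10.31 ms

L = 13000 bits.
Transmission delays (L/R per hop): 1.9403, 0.141304, 0.00168831, 0.0106557, 0.00722222 ms; sum = 2.10117 ms.
Propagation delays (d/s per hop): 0.00295, 0.160333, 0.0161765, 0.000761905, 0.03035 ms; sum = 0.210572 ms.
Processing at 4 router(s): 4 × 2 ms = 8 ms.
End-to-end = 10.31 ms.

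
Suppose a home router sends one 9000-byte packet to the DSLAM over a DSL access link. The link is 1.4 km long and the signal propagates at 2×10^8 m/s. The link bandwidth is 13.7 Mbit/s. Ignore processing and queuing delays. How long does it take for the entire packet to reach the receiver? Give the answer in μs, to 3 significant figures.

5260 μs

L = 9000 × 8 = 72000 bits.
Transmission delay = L/R = 72000 / 13700000 = 5255.47 μs.
Propagation delay = d/s = 1400 m / 200000000 m/s = 7 μs.
Total = 5260 μs.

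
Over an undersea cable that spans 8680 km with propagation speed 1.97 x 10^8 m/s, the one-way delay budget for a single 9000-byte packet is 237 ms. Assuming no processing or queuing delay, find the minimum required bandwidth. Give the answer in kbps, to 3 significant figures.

L = 72000 bits.
Propagation delay = 8680000 / 197000000 = 44.0609 ms.
Transmission budget = 237 − 44.0609 = 192.939 ms.
R ≥ L / t_tx = 72000 bits / 0.192939 s = 373 kbps.

373 kbps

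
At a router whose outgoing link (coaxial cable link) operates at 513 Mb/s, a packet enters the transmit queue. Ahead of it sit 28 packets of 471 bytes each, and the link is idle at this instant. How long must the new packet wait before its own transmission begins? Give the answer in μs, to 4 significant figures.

205.7 μs

Each queued packet: L/R = 3768/513000000 = 7.34503 μs.
28 queued → 205.661 μs.
Queuing delay = 205.7 μs.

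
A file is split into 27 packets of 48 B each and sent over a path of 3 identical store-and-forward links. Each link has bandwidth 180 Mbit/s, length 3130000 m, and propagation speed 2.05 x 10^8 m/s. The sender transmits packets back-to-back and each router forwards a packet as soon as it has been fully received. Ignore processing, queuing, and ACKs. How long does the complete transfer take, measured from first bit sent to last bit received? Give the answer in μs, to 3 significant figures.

45900 μs

Per-hop transmission t_tx = L/R = 384/180000000 = 2.13333 μs.
Per-hop propagation t_prop = 3130000/2.05e+08 = 15268.3 μs.
Pipeline fill: first packet needs 3·t_tx to clear all hops; remaining 26 packets each add one t_tx.
Total = (3+27-1)·t_tx + 3·t_prop = 29·2.13333 + 3·15268.3 = 45900 μs.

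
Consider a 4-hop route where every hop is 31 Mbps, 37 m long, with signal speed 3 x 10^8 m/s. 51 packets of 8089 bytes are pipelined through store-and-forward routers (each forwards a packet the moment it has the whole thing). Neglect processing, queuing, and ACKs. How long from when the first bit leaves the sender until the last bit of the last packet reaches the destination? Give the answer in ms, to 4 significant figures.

Per-hop transmission t_tx = L/R = 64712/31000000 = 2.08748 ms.
Per-hop propagation t_prop = 37/300000000 = 0.000123333 ms.
Pipeline fill: first packet needs 4·t_tx to clear all hops; remaining 50 packets each add one t_tx.
Total = (4+51-1)·t_tx + 4·t_prop = 54·2.08748 + 4·0.000123333 = 112.7 ms.

112.7 ms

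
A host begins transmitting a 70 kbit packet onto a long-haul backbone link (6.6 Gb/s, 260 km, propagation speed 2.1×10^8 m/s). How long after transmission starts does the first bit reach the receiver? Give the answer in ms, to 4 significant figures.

First bit experiences only propagation delay: d/s = 260000/210000000 = 1.238 ms.

1.238 ms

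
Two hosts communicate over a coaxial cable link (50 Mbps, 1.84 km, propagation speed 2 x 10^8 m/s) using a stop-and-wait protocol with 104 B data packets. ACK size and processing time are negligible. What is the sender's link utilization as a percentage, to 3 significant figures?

47.5 %

t_tx = L/R = 832/50000000 = 1.664e-05 s.
t_prop = 1840/200000000 = 9.2e-06 s; RTT = 1.84e-05 s.
Cycle = t_tx + RTT = 3.504e-05 s.
Utilization = t_tx / cycle = 1.664e-05/3.504e-05 = 47.5 %.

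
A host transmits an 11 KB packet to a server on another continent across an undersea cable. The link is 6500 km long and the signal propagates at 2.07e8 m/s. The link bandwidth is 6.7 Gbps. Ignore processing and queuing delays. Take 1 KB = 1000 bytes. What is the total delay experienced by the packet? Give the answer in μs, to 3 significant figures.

31400 μs

L = 88000 bits.
Transmission delay = L/R = 88000 / 6700000000 = 13.1343 μs.
Propagation delay = d/s = 6500000 m / 2.07e+08 m/s = 31401 μs.
Total = 31400 μs.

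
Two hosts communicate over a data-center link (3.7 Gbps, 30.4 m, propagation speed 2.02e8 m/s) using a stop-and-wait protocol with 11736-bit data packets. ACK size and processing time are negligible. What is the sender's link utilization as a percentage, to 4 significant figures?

t_tx = L/R = 11736/3700000000 = 3.17189e-06 s.
t_prop = 30.4/202000000 = 1.50495e-07 s; RTT = 3.0099e-07 s.
Cycle = t_tx + RTT = 3.47288e-06 s.
Utilization = t_tx / cycle = 3.17189e-06/3.47288e-06 = 91.33 %.

91.33 %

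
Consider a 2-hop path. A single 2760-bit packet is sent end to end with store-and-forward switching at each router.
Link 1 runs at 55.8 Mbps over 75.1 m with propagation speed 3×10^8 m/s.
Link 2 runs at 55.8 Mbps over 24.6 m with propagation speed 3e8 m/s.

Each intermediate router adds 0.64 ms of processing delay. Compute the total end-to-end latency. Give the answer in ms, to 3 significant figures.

0.739 ms

Transmission delay per hop = L/R = 2760/55800000 = 0.0494624 ms; 2 hops → 0.0989247 ms.
Propagation delays (d/s per hop): 0.000250333, 8.2e-05 ms; sum = 0.000332333 ms.
Processing at 1 router(s): 1 × 0.64 ms = 0.64 ms.
End-to-end = 0.739 ms.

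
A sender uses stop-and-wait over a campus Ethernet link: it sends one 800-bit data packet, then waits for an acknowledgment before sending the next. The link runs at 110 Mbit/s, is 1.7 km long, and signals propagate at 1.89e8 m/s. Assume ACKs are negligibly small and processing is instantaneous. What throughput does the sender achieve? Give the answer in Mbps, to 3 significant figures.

t_tx = L/R = 800/110000000 = 7.27273e-06 s.
t_prop = 1700/189000000 = 8.99471e-06 s; RTT = 1.79894e-05 s.
Cycle = t_tx + RTT = 2.52621e-05 s.
Throughput = L / cycle = 800 / 2.52621e-05 = 31.7 Mbps.

31.7 Mbps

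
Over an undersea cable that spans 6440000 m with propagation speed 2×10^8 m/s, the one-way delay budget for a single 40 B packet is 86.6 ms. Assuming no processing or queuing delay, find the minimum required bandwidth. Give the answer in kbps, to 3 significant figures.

L = 320 bits.
Propagation delay = 6440000 / 200000000 = 32.2 ms.
Transmission budget = 86.6 − 32.2 = 54.4 ms.
R ≥ L / t_tx = 320 bits / 0.0544 s = 5.88 kbps.

5.88 kbps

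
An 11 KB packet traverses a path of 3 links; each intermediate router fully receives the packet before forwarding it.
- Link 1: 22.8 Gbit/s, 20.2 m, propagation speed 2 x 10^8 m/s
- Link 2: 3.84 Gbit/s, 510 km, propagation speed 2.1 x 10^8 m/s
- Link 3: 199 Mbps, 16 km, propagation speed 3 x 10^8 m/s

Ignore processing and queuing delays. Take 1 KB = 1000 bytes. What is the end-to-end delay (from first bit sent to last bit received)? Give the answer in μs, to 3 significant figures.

L = 88000 bits.
Transmission delays (L/R per hop): 3.85965, 22.9167, 442.211 μs; sum = 468.987 μs.
Propagation delays (d/s per hop): 0.101, 2428.57, 53.3333 μs; sum = 2482.01 μs.
End-to-end = 2950 μs.

2950 μs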